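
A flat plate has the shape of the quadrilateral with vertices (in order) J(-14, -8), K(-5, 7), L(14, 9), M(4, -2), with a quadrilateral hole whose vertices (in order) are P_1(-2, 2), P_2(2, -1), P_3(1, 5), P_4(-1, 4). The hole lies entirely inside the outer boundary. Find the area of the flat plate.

Outer boundary:
J→K: (-14)(7) − (-5)(-8) = -138
K→L: (-5)(9) − (14)(7) = -143
L→M: (14)(-2) − (4)(9) = -64
M→J: (4)(-8) − (-14)(-2) = -60
Σ = -405
Area = |Σ|/2 = 202.5.
Hole:
Apply Gauss's area formula: 2A = Σ (x_i·y_{i+1} − x_{i+1}·y_i), indices taken mod 4.
P_1→P_2: (-2)(-1) − (2)(2) = -2
P_2→P_3: (2)(5) − (1)(-1) = 11
P_3→P_4: (1)(4) − (-1)(5) = 9
P_4→P_1: (-1)(2) − (-2)(4) = 6
Σ = 24
Area = |Σ|/2 = 12.
Net area = 202.5 − 12 = 190.5.

190.5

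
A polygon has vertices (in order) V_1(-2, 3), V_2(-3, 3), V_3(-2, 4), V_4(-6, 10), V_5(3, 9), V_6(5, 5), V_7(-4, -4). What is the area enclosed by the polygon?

66.5

Σ = (3) + (-6) + (4) + (-84) + (-30) + (0) + (-20) = -133
Area = |Σ|/2 = 66.5.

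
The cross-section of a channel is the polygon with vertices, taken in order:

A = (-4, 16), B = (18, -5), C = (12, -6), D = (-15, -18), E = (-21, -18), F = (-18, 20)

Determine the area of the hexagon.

Apply the shoelace formula: 2A = Σ (x_i·y_{i+1} − x_{i+1}·y_i), indices taken mod 6.
Σ = (-268) + (-48) + (-306) + (-108) + (-744) + (-208) = -1682
Area = |Σ|/2 = 841.

841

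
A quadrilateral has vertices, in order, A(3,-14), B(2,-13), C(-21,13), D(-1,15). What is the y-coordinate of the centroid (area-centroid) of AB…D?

910/197

Apply the shoelace (surveyor's) formula. First the cross-terms c_i = x_i·y_{i+1} − x_{i+1}·y_i:
  -11, -247, -302, -31  ⇒  2A = -591, A = -295.5.
Then Σ (y_i + y_{i+1})·c_i = -8190, so ȳ = -8190 / (6·(-295.5)) = 910/197.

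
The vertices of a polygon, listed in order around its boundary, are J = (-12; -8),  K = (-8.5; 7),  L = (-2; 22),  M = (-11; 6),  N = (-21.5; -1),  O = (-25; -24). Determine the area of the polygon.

224

Apply the shoelace formula: 2A = Σ (x_i·y_{i+1} − x_{i+1}·y_i), indices taken mod 6.
Cross-terms: -152, -173, 230, 140, 491, -88  ⇒  Σ = 448
Area = |Σ|/2 = 224.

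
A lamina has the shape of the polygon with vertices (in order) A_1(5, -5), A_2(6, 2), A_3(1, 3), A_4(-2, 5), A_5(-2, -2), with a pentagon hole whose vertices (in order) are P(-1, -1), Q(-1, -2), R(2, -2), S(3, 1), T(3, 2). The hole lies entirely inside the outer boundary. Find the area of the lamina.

42

Outer boundary:
Apply Gauss's area formula: 2A = Σ (x_i·y_{i+1} − x_{i+1}·y_i), indices taken mod 5.
A_1→A_2: (5)(2) − (6)(-5) = 40
A_2→A_3: (6)(3) − (1)(2) = 16
A_3→A_4: (1)(5) − (-2)(3) = 11
A_4→A_5: (-2)(-2) − (-2)(5) = 14
A_5→A_1: (-2)(-5) − (5)(-2) = 20
Σ = 101
Area = |Σ|/2 = 50.5.
Hole:
Apply the shoelace formula: 2A = Σ (x_i·y_{i+1} − x_{i+1}·y_i), indices taken mod 5.
Cross-terms: 1, 6, 8, 3, -1  ⇒  Σ = 17
Area = |Σ|/2 = 8.5.
Net area = 50.5 − 8.5 = 42.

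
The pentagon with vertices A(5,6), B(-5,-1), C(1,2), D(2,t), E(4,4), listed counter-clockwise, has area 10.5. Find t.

Write out the shoelace sum; only the two edges meeting at D involve t:
2·Area = [(1·t − 2·2) + (2·4 − 4·t)] + 20
       = -3·t + 24 = 21
⇒ t = 1.

1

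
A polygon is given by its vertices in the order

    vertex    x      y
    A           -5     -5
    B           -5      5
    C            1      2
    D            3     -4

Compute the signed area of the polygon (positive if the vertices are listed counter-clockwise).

Apply the shoelace (surveyor's) formula: 2A = Σ (x_i·y_{i+1} − x_{i+1}·y_i), indices taken mod 4.
Σ = (-50) + (-15) + (-10) + (-35) = -110
Signed area = Σ/2 = -55 (negative ⇒ clockwise traversal).

-55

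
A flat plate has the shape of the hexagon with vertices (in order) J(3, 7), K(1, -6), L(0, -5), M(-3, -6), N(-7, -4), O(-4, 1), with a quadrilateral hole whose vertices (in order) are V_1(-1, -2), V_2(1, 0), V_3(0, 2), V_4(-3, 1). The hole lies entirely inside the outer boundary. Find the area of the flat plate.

56

Outer boundary:
Apply the surveyor's formula: 2A = Σ (x_i·y_{i+1} − x_{i+1}·y_i), indices taken mod 6.
Σ = (-25) + (-5) + (-15) + (-30) + (-23) + (-31) = -129
Area = |Σ|/2 = 64.5.
Hole:
Apply the shoelace (surveyor's) formula: 2A = Σ (x_i·y_{i+1} − x_{i+1}·y_i), indices taken mod 4.
Cross-terms: 2, 2, 6, 7  ⇒  Σ = 17
Area = |Σ|/2 = 8.5.
Net area = 64.5 − 8.5 = 56.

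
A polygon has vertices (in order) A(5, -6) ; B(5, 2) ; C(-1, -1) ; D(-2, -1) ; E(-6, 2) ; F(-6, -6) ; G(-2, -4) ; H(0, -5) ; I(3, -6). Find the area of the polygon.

61.5

Apply Gauss's area formula: 2A = Σ (x_i·y_{i+1} − x_{i+1}·y_i), indices taken mod 9.
Σ = (40) + (-3) + (-1) + (-10) + (48) + (12) + (10) + (15) + (12) = 123
Area = |Σ|/2 = 61.5.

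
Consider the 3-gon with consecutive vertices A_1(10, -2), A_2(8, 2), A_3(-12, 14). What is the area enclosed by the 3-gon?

28

A_1→A_2: (10)(2) − (8)(-2) = 36
A_2→A_3: (8)(14) − (-12)(2) = 136
A_3→A_1: (-12)(-2) − (10)(14) = -116
Σ = 56
Area = |Σ|/2 = 28.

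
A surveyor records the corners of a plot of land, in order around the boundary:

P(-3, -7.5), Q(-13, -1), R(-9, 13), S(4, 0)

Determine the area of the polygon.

177.25

Apply the surveyor's formula: 2A = Σ (x_i·y_{i+1} − x_{i+1}·y_i), indices taken mod 4.
Cross-terms: -94.5, -178, -52, -30  ⇒  Σ = -354.5
Area = |Σ|/2 = 177.25.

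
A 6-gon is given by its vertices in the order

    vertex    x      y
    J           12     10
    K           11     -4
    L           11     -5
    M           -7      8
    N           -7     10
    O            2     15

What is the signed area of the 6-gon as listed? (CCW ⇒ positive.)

Σ = (-158) + (-11) + (53) + (-14) + (-125) + (-160) = -415
Signed area = Σ/2 = -207.5 (negative ⇒ clockwise traversal).

-207.5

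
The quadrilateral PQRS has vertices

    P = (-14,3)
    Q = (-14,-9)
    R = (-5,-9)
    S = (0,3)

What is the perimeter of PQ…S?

48

|PQ| = √((0)² + (-12)²) = √144 = 12
|QR| = √((9)² + (0)²) = √81 = 9
|RS| = √((5)² + (12)²) = √169 = 13
|SP| = √((-14)² + (0)²) = √196 = 14
Perimeter = 12 + 9 + 13 + 14 = 48.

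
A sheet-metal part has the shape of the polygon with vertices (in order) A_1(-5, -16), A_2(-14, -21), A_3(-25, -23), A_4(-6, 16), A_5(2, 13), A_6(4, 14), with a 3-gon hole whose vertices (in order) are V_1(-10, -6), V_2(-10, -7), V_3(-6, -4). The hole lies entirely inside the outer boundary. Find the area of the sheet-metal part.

Outer boundary:
Σ = (-119) + (-203) + (-538) + (-110) + (-24) + (6) = -988
Area = |Σ|/2 = 494.
Hole:
Apply the shoelace formula: 2A = Σ (x_i·y_{i+1} − x_{i+1}·y_i), indices taken mod 3.
Σ = (10) + (-2) + (-4) = 4
Area = |Σ|/2 = 2.
Net area = 494 − 2 = 492.

492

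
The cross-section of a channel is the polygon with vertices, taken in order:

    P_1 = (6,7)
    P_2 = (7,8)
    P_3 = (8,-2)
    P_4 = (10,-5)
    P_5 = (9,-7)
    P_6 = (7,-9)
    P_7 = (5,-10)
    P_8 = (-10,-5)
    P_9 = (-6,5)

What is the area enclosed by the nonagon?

229

Apply Gauss's area formula: 2A = Σ (x_i·y_{i+1} − x_{i+1}·y_i), indices taken mod 9.
Cross-terms: -1, -78, -20, -25, -32, -25, -125, -80, -72  ⇒  Σ = -458
Area = |Σ|/2 = 229.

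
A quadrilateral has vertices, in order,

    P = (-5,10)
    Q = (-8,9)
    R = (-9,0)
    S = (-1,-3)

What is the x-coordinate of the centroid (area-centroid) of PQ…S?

-976/177

Apply the shoelace formula. First the cross-terms c_i = x_i·y_{i+1} − x_{i+1}·y_i:
  35, 81, 27, -25  ⇒  2A = 118, A = 59.
Then Σ (x_i + x_{i+1})·c_i = -1952, so x̄ = -1952 / (6·59) = -976/177.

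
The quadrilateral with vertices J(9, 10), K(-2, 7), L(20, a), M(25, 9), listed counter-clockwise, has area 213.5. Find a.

-5

Write out the shoelace sum; only the two edges meeting at L involve a:
2·Area = [((-2)·a − 20·7) + (20·9 − 25·a)] + 252
       = -27·a + 292 = 427
⇒ a = -5.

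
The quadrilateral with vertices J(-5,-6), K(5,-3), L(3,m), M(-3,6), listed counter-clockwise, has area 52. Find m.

Write out the shoelace sum; only the two edges meeting at L involve m:
2·Area = [(5·m − 3·(-3)) + (3·6 − (-3)·m)] + 93
       = 8·m + 120 = 104
⇒ m = -2.

-2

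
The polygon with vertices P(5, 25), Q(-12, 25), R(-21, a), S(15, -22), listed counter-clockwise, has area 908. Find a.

The doubled signed area Σ (x_i y_{i+1} − x_{i+1} y_i) is linear in a.
With a=0 it equals 1897; the coefficient of a is -27 (from the two edges through R).
So -27·a + 1897 = 2·908 = 1816 ⇒ a = 3.

3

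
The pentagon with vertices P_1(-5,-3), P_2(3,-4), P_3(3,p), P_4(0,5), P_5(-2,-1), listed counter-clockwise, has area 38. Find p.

Write out the shoelace sum; only the two edges meeting at P_3 involve p:
2·Area = [(3·p − 3·(-4)) + (3·5 − 0·p)] + 40
       = 3·p + 67 = 76
⇒ p = 3.

3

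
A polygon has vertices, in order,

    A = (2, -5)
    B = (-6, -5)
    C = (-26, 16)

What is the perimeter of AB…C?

72

|AB| = √((-8)² + (0)²) = √64 = 8
|BC| = √((-20)² + (21)²) = √841 = 29
|CA| = √((28)² + (-21)²) = √1225 = 35
Perimeter = 8 + 29 + 35 = 72.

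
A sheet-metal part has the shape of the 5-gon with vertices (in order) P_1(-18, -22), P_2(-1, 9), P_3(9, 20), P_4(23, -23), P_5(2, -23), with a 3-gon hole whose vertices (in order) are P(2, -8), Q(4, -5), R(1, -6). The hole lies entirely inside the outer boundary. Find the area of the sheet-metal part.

943

Outer boundary:
Apply the shoelace formula: 2A = Σ (x_i·y_{i+1} − x_{i+1}·y_i), indices taken mod 5.
Σ = (-184) + (-101) + (-667) + (-483) + (-458) = -1893
Area = |Σ|/2 = 946.5.
Hole:
Apply the surveyor's formula: 2A = Σ (x_i·y_{i+1} − x_{i+1}·y_i), indices taken mod 3.
Cross-terms: 22, -19, 4  ⇒  Σ = 7
Area = |Σ|/2 = 3.5.
Net area = 946.5 − 3.5 = 943.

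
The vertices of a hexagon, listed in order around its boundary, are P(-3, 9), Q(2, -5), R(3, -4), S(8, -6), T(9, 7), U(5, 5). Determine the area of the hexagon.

Apply the shoelace (surveyor's) formula: 2A = Σ (x_i·y_{i+1} − x_{i+1}·y_i), indices taken mod 6.
Σ = (-3) + (7) + (14) + (110) + (10) + (60) = 198
Area = |Σ|/2 = 99.

99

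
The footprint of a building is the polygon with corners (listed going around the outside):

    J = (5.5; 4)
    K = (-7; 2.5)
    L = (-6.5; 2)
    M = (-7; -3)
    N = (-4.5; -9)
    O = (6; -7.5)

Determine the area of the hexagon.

Cross-terms: 41.75, 2.25, 33.5, 49.5, 87.75, 65.25  ⇒  Σ = 280
Area = |Σ|/2 = 140.

140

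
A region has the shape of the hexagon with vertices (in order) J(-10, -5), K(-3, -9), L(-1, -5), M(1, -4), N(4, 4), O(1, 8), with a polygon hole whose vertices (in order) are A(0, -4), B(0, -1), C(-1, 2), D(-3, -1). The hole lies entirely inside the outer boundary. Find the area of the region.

Outer boundary:
Apply Gauss's area formula: 2A = Σ (x_i·y_{i+1} − x_{i+1}·y_i), indices taken mod 6.
J→K: (-10)(-9) − (-3)(-5) = 75
K→L: (-3)(-5) − (-1)(-9) = 6
L→M: (-1)(-4) − (1)(-5) = 9
M→N: (1)(4) − (4)(-4) = 20
N→O: (4)(8) − (1)(4) = 28
O→J: (1)(-5) − (-10)(8) = 75
Σ = 213
Area = |Σ|/2 = 106.5.
Hole:
Apply the shoelace formula: 2A = Σ (x_i·y_{i+1} − x_{i+1}·y_i), indices taken mod 4.
Σ = (0) + (-1) + (7) + (12) = 18
Area = |Σ|/2 = 9.
Net area = 106.5 − 9 = 97.5.

97.5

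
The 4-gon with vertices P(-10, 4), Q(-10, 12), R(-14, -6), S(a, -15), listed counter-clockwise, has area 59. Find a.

-9

The doubled signed area Σ (x_i y_{i+1} − x_{i+1} y_i) is linear in a.
With a=0 it equals 208; the coefficient of a is 10 (from the two edges through S).
So 10·a + 208 = 2·59 = 118 ⇒ a = -9.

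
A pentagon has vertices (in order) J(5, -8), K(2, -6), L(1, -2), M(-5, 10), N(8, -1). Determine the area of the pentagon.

73

Apply the shoelace formula: 2A = Σ (x_i·y_{i+1} − x_{i+1}·y_i), indices taken mod 5.
Cross-terms: -14, 2, 0, -75, -59  ⇒  Σ = -146
Area = |Σ|/2 = 73.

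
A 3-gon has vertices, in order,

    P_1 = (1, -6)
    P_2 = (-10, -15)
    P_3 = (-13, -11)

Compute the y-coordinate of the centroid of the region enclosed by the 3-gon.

Apply the shoelace (surveyor's) formula. First the cross-terms c_i = x_i·y_{i+1} − x_{i+1}·y_i:
  -75, -85, 89  ⇒  2A = -71, A = -35.5.
Then Σ (y_i + y_{i+1})·c_i = 2272, so ȳ = 2272 / (6·(-35.5)) = -32/3.

-32/3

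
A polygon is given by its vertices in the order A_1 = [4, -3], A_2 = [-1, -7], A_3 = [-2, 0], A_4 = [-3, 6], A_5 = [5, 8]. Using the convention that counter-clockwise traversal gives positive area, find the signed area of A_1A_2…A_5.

-79

Apply the shoelace formula: 2A = Σ (x_i·y_{i+1} − x_{i+1}·y_i), indices taken mod 5.
Cross-terms: -31, -14, -12, -54, -47  ⇒  Σ = -158
Signed area = Σ/2 = -79 (negative ⇒ clockwise traversal).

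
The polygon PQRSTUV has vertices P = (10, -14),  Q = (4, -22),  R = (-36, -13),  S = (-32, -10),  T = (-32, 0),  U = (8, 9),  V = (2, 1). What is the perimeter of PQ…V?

134

|PQ| = √((-6)² + (-8)²) = √100 = 10
|QR| = √((-40)² + (9)²) = √1681 = 41
|RS| = √((4)² + (3)²) = √25 = 5
|ST| = √((0)² + (10)²) = √100 = 10
|TU| = √((40)² + (9)²) = √1681 = 41
|UV| = √((-6)² + (-8)²) = √100 = 10
|VP| = √((8)² + (-15)²) = √289 = 17
Perimeter = 10 + 41 + 5 + 10 + 41 + 10 + 17 = 134.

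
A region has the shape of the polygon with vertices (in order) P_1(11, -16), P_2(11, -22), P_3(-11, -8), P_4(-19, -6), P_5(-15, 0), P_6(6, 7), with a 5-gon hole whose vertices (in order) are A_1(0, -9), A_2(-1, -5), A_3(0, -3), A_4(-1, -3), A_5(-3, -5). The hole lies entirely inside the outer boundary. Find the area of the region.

418

Outer boundary:
Apply the surveyor's formula: 2A = Σ (x_i·y_{i+1} − x_{i+1}·y_i), indices taken mod 6.
P_1→P_2: (11)(-22) − (11)(-16) = -66
P_2→P_3: (11)(-8) − (-11)(-22) = -330
P_3→P_4: (-11)(-6) − (-19)(-8) = -86
P_4→P_5: (-19)(0) − (-15)(-6) = -90
P_5→P_6: (-15)(7) − (6)(0) = -105
P_6→P_1: (6)(-16) − (11)(7) = -173
Σ = -850
Area = |Σ|/2 = 425.
Hole:
A_1→A_2: (0)(-5) − (-1)(-9) = -9
A_2→A_3: (-1)(-3) − (0)(-5) = 3
A_3→A_4: (0)(-3) − (-1)(-3) = -3
A_4→A_5: (-1)(-5) − (-3)(-3) = -4
A_5→A_1: (-3)(-9) − (0)(-5) = 27
Σ = 14
Area = |Σ|/2 = 7.
Net area = 425 − 7 = 418.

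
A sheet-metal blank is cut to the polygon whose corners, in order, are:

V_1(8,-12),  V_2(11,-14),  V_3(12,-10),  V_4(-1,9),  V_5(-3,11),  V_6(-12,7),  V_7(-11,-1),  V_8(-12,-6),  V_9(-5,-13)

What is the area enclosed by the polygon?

Σ = (20) + (58) + (98) + (16) + (111) + (89) + (54) + (126) + (164) = 736
Area = |Σ|/2 = 368.

368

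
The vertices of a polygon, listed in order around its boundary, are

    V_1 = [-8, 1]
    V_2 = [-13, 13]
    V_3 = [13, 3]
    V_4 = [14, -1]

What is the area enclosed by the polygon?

V_1→V_2: (-8)(13) − (-13)(1) = -91
V_2→V_3: (-13)(3) − (13)(13) = -208
V_3→V_4: (13)(-1) − (14)(3) = -55
V_4→V_1: (14)(1) − (-8)(-1) = 6
Σ = -348
Area = |Σ|/2 = 174.

174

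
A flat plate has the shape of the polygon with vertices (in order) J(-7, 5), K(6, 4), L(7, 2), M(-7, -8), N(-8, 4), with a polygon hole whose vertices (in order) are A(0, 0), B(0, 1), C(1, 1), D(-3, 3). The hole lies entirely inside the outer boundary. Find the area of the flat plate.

Outer boundary:
Cross-terms: -58, -16, -42, -92, -12  ⇒  Σ = -220
Area = |Σ|/2 = 110.
Hole:
Apply the surveyor's formula: 2A = Σ (x_i·y_{i+1} − x_{i+1}·y_i), indices taken mod 4.
Σ = (0) + (-1) + (6) + (0) = 5
Area = |Σ|/2 = 2.5.
Net area = 110 − 2.5 = 107.5.

107.5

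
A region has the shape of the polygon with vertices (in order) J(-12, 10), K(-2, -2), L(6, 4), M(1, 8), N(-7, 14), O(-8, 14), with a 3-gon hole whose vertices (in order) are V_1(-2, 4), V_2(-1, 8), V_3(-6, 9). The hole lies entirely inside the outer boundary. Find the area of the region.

Outer boundary:
Apply Gauss's area formula: 2A = Σ (x_i·y_{i+1} − x_{i+1}·y_i), indices taken mod 6.
Cross-terms: 44, 4, 44, 70, 14, 88  ⇒  Σ = 264
Area = |Σ|/2 = 132.
Hole:
Apply the surveyor's formula: 2A = Σ (x_i·y_{i+1} − x_{i+1}·y_i), indices taken mod 3.
V_1→V_2: (-2)(8) − (-1)(4) = -12
V_2→V_3: (-1)(9) − (-6)(8) = 39
V_3→V_1: (-6)(4) − (-2)(9) = -6
Σ = 21
Area = |Σ|/2 = 10.5.
Net area = 132 − 10.5 = 121.5.

121.5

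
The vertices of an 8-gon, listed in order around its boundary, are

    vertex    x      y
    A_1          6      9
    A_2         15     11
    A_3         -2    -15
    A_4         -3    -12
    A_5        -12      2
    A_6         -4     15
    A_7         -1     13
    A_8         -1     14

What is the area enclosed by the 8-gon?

Apply the shoelace (surveyor's) formula: 2A = Σ (x_i·y_{i+1} − x_{i+1}·y_i), indices taken mod 8.
A_1→A_2: (6)(11) − (15)(9) = -69
A_2→A_3: (15)(-15) − (-2)(11) = -203
A_3→A_4: (-2)(-12) − (-3)(-15) = -21
A_4→A_5: (-3)(2) − (-12)(-12) = -150
A_5→A_6: (-12)(15) − (-4)(2) = -172
A_6→A_7: (-4)(13) − (-1)(15) = -37
A_7→A_8: (-1)(14) − (-1)(13) = -1
A_8→A_1: (-1)(9) − (6)(14) = -93
Σ = -746
Area = |Σ|/2 = 373.

373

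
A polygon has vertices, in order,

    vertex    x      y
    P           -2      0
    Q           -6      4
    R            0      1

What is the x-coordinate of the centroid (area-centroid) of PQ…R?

-8/3

Apply the shoelace formula. First the cross-terms c_i = x_i·y_{i+1} − x_{i+1}·y_i:
  -8, -6, 2  ⇒  2A = -12, A = -6.
Then Σ (x_i + x_{i+1})·c_i = 96, so x̄ = 96 / (6·(-6)) = -8/3.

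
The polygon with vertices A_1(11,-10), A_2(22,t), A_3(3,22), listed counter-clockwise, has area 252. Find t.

9

Write out the shoelace sum; only the two edges meeting at A_2 involve t:
2·Area = [(11·t − 22·(-10)) + (22·22 − 3·t)] + -272
       = 8·t + 432 = 504
⇒ t = 9.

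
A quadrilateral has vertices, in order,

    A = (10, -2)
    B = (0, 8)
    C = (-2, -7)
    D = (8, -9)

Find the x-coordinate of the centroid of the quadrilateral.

212/61

Apply the shoelace formula. First the cross-terms c_i = x_i·y_{i+1} − x_{i+1}·y_i:
  80, 16, 74, 74  ⇒  2A = 244, A = 122.
Then Σ (x_i + x_{i+1})·c_i = 2544, so x̄ = 2544 / (6·122) = 212/61.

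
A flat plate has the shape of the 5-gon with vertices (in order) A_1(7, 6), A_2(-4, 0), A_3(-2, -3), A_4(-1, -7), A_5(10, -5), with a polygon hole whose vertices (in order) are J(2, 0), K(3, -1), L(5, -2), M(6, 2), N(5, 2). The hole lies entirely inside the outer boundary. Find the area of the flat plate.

Outer boundary:
Σ = (24) + (12) + (11) + (75) + (95) = 217
Area = |Σ|/2 = 108.5.
Hole:
Apply the shoelace (surveyor's) formula: 2A = Σ (x_i·y_{i+1} − x_{i+1}·y_i), indices taken mod 5.
Σ = (-2) + (-1) + (22) + (2) + (-4) = 17
Area = |Σ|/2 = 8.5.
Net area = 108.5 − 8.5 = 100.

100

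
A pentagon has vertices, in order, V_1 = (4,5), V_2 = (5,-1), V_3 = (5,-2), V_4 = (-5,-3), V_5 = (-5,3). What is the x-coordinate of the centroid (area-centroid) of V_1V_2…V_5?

-13/189

Apply the shoelace formula. First the cross-terms c_i = x_i·y_{i+1} − x_{i+1}·y_i:
  -29, -5, -25, -30, -37  ⇒  2A = -126, A = -63.
Then Σ (x_i + x_{i+1})·c_i = 26, so x̄ = 26 / (6·(-63)) = -13/189.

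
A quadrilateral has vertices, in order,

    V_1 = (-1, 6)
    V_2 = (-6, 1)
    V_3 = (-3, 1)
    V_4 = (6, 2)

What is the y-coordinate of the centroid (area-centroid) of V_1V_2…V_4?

169/58

Apply Gauss's area formula. First the cross-terms c_i = x_i·y_{i+1} − x_{i+1}·y_i:
  35, -3, -12, 38  ⇒  2A = 58, A = 29.
Then Σ (y_i + y_{i+1})·c_i = 507, so ȳ = 507 / (6·29) = 169/58.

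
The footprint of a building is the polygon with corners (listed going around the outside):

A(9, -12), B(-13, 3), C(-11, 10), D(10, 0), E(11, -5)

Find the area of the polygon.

231.5

Apply the surveyor's formula: 2A = Σ (x_i·y_{i+1} − x_{i+1}·y_i), indices taken mod 5.
A→B: (9)(3) − (-13)(-12) = -129
B→C: (-13)(10) − (-11)(3) = -97
C→D: (-11)(0) − (10)(10) = -100
D→E: (10)(-5) − (11)(0) = -50
E→A: (11)(-12) − (9)(-5) = -87
Σ = -463
Area = |Σ|/2 = 231.5.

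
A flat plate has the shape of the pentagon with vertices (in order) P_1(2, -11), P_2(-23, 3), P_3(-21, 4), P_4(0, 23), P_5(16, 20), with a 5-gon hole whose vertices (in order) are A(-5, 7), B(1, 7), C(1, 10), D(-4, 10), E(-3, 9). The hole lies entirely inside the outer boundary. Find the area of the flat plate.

Outer boundary:
Cross-terms: -247, -29, -483, -368, -216  ⇒  Σ = -1343
Area = |Σ|/2 = 671.5.
Hole:
Apply the shoelace formula: 2A = Σ (x_i·y_{i+1} − x_{i+1}·y_i), indices taken mod 5.
A→B: (-5)(7) − (1)(7) = -42
B→C: (1)(10) − (1)(7) = 3
C→D: (1)(10) − (-4)(10) = 50
D→E: (-4)(9) − (-3)(10) = -6
E→A: (-3)(7) − (-5)(9) = 24
Σ = 29
Area = |Σ|/2 = 14.5.
Net area = 671.5 − 14.5 = 657.

657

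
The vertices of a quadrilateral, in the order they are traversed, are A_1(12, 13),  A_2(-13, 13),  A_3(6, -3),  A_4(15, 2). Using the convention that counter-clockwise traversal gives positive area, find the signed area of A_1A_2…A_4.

Σ = (325) + (-39) + (57) + (171) = 514
Signed area = Σ/2 = 257 (positive ⇒ counter-clockwise traversal).

257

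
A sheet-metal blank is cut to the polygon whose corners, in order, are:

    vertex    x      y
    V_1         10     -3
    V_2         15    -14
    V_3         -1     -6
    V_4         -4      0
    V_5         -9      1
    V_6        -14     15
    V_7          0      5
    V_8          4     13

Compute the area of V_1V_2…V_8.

290

Apply the shoelace formula: 2A = Σ (x_i·y_{i+1} − x_{i+1}·y_i), indices taken mod 8.
Σ = (-95) + (-104) + (-24) + (-4) + (-121) + (-70) + (-20) + (-142) = -580
Area = |Σ|/2 = 290.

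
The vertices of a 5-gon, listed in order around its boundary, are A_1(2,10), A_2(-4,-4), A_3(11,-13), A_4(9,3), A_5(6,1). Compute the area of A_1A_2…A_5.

163.5

Σ = (32) + (96) + (150) + (-9) + (58) = 327
Area = |Σ|/2 = 163.5.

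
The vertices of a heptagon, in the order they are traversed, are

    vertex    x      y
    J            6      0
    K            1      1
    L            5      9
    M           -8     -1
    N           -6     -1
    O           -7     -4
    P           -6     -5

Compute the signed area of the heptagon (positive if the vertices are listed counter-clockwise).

68.5

Apply the surveyor's formula: 2A = Σ (x_i·y_{i+1} − x_{i+1}·y_i), indices taken mod 7.
Cross-terms: 6, 4, 67, 2, 17, 11, 30  ⇒  Σ = 137
Signed area = Σ/2 = 68.5 (positive ⇒ counter-clockwise traversal).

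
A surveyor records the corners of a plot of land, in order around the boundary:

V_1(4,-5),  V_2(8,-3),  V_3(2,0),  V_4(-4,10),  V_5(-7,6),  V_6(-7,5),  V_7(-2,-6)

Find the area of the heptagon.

96.5

V_1→V_2: (4)(-3) − (8)(-5) = 28
V_2→V_3: (8)(0) − (2)(-3) = 6
V_3→V_4: (2)(10) − (-4)(0) = 20
V_4→V_5: (-4)(6) − (-7)(10) = 46
V_5→V_6: (-7)(5) − (-7)(6) = 7
V_6→V_7: (-7)(-6) − (-2)(5) = 52
V_7→V_1: (-2)(-5) − (4)(-6) = 34
Σ = 193
Area = |Σ|/2 = 96.5.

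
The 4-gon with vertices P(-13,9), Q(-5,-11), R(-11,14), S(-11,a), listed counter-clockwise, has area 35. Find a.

9

Write out the shoelace sum; only the two edges meeting at S involve a:
2·Area = [((-11)·a − (-11)·14) + ((-11)·9 − (-13)·a)] + -3
       = 2·a + 52 = 70
⇒ a = 9.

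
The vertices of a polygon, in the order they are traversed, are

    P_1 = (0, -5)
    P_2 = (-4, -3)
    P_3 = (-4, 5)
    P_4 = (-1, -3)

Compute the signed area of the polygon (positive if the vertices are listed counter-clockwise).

Σ = (-20) + (-32) + (17) + (5) = -30
Signed area = Σ/2 = -15 (negative ⇒ clockwise traversal).

-15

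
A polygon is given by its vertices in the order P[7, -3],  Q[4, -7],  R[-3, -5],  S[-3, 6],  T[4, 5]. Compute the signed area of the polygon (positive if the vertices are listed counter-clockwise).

-98.5

Apply the shoelace formula: 2A = Σ (x_i·y_{i+1} − x_{i+1}·y_i), indices taken mod 5.
Cross-terms: -37, -41, -33, -39, -47  ⇒  Σ = -197
Signed area = Σ/2 = -98.5 (negative ⇒ clockwise traversal).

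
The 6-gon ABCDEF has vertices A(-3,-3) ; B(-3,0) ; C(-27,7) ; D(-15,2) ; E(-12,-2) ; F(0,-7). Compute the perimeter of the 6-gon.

64

|AB| = √((0)² + (3)²) = √9 = 3
|BC| = √((-24)² + (7)²) = √625 = 25
|CD| = √((12)² + (-5)²) = √169 = 13
|DE| = √((3)² + (-4)²) = √25 = 5
|EF| = √((12)² + (-5)²) = √169 = 13
|FA| = √((-3)² + (4)²) = √25 = 5
Perimeter = 3 + 25 + 13 + 5 + 13 + 5 = 64.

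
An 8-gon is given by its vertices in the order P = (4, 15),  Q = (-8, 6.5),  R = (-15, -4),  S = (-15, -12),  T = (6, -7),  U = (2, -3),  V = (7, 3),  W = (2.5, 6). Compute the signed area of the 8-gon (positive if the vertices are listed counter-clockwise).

321.75

P→Q: (4)(6.5) − (-8)(15) = 146
Q→R: (-8)(-4) − (-15)(6.5) = 129.5
R→S: (-15)(-12) − (-15)(-4) = 120
S→T: (-15)(-7) − (6)(-12) = 177
T→U: (6)(-3) − (2)(-7) = -4
U→V: (2)(3) − (7)(-3) = 27
V→W: (7)(6) − (2.5)(3) = 34.5
W→P: (2.5)(15) − (4)(6) = 13.5
Σ = 643.5
Signed area = Σ/2 = 321.75 (positive ⇒ counter-clockwise traversal).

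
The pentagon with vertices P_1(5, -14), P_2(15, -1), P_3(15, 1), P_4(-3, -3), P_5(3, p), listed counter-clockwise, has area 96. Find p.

-4

The doubled signed area Σ (x_i y_{i+1} − x_{i+1} y_i) is linear in p.
With p=0 it equals 160; the coefficient of p is -8 (from the two edges through P_5).
So -8·p + 160 = 2·96 = 192 ⇒ p = -4.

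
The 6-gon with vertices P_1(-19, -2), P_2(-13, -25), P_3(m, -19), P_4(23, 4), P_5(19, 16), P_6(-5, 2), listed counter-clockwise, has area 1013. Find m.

Write out the shoelace sum; only the two edges meeting at P_3 involve m:
2·Area = [((-13)·(-19) − m·(-25)) + (m·4 − 23·(-19))] + 907
       = 29·m + 1591 = 2026
⇒ m = 15.

15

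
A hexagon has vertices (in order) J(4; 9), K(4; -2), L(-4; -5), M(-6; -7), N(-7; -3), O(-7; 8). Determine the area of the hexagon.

Apply Gauss's area formula: 2A = Σ (x_i·y_{i+1} − x_{i+1}·y_i), indices taken mod 6.
Cross-terms: -44, -28, -2, -31, -77, -95  ⇒  Σ = -277
Area = |Σ|/2 = 138.5.

138.5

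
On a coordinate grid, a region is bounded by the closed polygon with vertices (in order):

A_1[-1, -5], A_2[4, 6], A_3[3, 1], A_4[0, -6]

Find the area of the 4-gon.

Apply the surveyor's formula: 2A = Σ (x_i·y_{i+1} − x_{i+1}·y_i), indices taken mod 4.
Σ = (14) + (-14) + (-18) + (-6) = -24
Area = |Σ|/2 = 12.

12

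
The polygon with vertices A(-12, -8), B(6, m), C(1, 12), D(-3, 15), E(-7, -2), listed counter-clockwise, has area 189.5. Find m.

The doubled signed area Σ (x_i y_{i+1} − x_{i+1} y_i) is linear in m.
With m=0 it equals 314; the coefficient of m is -13 (from the two edges through B).
So -13·m + 314 = 2·189.5 = 379 ⇒ m = -5.

-5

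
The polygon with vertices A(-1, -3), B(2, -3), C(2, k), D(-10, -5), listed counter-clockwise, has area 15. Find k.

Write out the shoelace sum; only the two edges meeting at C involve k:
2·Area = [(2·k − 2·(-3)) + (2·(-5) − (-10)·k)] + 34
       = 12·k + 30 = 30
⇒ k = 0.

0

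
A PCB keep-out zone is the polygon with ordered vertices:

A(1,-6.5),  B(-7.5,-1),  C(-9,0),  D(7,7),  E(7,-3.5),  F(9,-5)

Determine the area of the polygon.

126.125

Apply the shoelace formula: 2A = Σ (x_i·y_{i+1} − x_{i+1}·y_i), indices taken mod 6.
Σ = (-49.75) + (-9) + (-63) + (-73.5) + (-3.5) + (-53.5) = -252.25
Area = |Σ|/2 = 126.125.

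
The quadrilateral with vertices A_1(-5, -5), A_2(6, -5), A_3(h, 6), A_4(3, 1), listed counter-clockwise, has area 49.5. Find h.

6

The doubled signed area Σ (x_i y_{i+1} − x_{i+1} y_i) is linear in h.
With h=0 it equals 63; the coefficient of h is 6 (from the two edges through A_3).
So 6·h + 63 = 2·49.5 = 99 ⇒ h = 6.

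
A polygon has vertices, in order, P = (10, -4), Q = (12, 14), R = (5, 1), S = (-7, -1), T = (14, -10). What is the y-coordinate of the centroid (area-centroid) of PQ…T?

Apply the shoelace formula. First the cross-terms c_i = x_i·y_{i+1} − x_{i+1}·y_i:
  188, -58, 2, 84, 44  ⇒  2A = 260, A = 130.
Then Σ (y_i + y_{i+1})·c_i = -530, so ȳ = -530 / (6·130) = -53/78.

-53/78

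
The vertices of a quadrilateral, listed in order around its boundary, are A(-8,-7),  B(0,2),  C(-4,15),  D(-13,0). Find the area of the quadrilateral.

Apply the surveyor's formula: 2A = Σ (x_i·y_{i+1} − x_{i+1}·y_i), indices taken mod 4.
A→B: (-8)(2) − (0)(-7) = -16
B→C: (0)(15) − (-4)(2) = 8
C→D: (-4)(0) − (-13)(15) = 195
D→A: (-13)(-7) − (-8)(0) = 91
Σ = 278
Area = |Σ|/2 = 139.

139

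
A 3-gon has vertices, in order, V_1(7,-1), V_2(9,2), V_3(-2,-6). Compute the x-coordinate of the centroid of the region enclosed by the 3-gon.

Apply the shoelace formula. First the cross-terms c_i = x_i·y_{i+1} − x_{i+1}·y_i:
  23, -50, 44  ⇒  2A = 17, A = 8.5.
Then Σ (x_i + x_{i+1})·c_i = 238, so x̄ = 238 / (6·8.5) = 14/3.

14/3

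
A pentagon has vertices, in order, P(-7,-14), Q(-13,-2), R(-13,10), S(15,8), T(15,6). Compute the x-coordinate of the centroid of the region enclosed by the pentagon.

Apply the surveyor's formula. First the cross-terms c_i = x_i·y_{i+1} − x_{i+1}·y_i:
  -168, -156, -254, -30, -168  ⇒  2A = -776, A = -388.
Then Σ (x_i + x_{i+1})·c_i = 4664, so x̄ = 4664 / (6·(-388)) = -583/291.

-583/291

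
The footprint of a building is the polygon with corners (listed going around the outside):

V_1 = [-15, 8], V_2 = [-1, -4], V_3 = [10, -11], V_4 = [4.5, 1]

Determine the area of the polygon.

114.75

Apply the surveyor's formula: 2A = Σ (x_i·y_{i+1} − x_{i+1}·y_i), indices taken mod 4.
Σ = (68) + (51) + (59.5) + (51) = 229.5
Area = |Σ|/2 = 114.75.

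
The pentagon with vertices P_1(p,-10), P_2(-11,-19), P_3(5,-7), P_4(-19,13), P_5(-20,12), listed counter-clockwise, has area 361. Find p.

-16

Write out the shoelace sum; only the two edges meeting at P_1 involve p:
2·Area = [((-20)·(-10) − p·12) + (p·(-19) − (-11)·(-10))] + 136
       = -31·p + 226 = 722
⇒ p = -16.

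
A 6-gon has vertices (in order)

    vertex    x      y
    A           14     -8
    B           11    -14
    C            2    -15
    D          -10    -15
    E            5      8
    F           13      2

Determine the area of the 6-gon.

Apply Gauss's area formula: 2A = Σ (x_i·y_{i+1} − x_{i+1}·y_i), indices taken mod 6.
Σ = (-108) + (-137) + (-180) + (-5) + (-94) + (-132) = -656
Area = |Σ|/2 = 328.

328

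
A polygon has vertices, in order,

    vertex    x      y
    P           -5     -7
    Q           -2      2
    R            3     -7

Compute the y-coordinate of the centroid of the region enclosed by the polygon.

Apply the surveyor's formula. First the cross-terms c_i = x_i·y_{i+1} − x_{i+1}·y_i:
  -24, 8, -56  ⇒  2A = -72, A = -36.
Then Σ (y_i + y_{i+1})·c_i = 864, so ȳ = 864 / (6·(-36)) = -4.

-4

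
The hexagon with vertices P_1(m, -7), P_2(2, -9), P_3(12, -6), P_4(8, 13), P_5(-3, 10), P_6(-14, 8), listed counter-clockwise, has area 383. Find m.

Write out the shoelace sum; only the two edges meeting at P_1 involve m:
2·Area = [((-14)·(-7) − m·8) + (m·(-9) − 2·(-7))] + 535
       = -17·m + 647 = 766
⇒ m = -7.

-7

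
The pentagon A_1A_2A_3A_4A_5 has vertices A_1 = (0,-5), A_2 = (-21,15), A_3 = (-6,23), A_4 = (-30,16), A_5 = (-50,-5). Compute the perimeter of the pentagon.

|A_1A_2| = √((-21)² + (20)²) = √841 = 29
|A_2A_3| = √((15)² + (8)²) = √289 = 17
|A_3A_4| = √((-24)² + (-7)²) = √625 = 25
|A_4A_5| = √((-20)² + (-21)²) = √841 = 29
|A_5A_1| = √((50)² + (0)²) = √2500 = 50
Perimeter = 29 + 17 + 25 + 29 + 50 = 150.

150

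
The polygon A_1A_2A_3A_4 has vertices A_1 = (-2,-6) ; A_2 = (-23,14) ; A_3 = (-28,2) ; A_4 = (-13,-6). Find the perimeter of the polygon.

|A_1A_2| = √((-21)² + (20)²) = √841 = 29
|A_2A_3| = √((-5)² + (-12)²) = √169 = 13
|A_3A_4| = √((15)² + (-8)²) = √289 = 17
|A_4A_1| = √((11)² + (0)²) = √121 = 11
Perimeter = 29 + 13 + 17 + 11 = 70.

70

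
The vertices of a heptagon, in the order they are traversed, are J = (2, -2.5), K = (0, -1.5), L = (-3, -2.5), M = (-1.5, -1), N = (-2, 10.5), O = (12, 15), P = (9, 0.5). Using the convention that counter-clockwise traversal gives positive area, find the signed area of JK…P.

-167.25

Apply the surveyor's formula: 2A = Σ (x_i·y_{i+1} − x_{i+1}·y_i), indices taken mod 7.
Cross-terms: -3, -4.5, -0.75, -17.75, -156, -129, -23.5  ⇒  Σ = -334.5
Signed area = Σ/2 = -167.25 (negative ⇒ clockwise traversal).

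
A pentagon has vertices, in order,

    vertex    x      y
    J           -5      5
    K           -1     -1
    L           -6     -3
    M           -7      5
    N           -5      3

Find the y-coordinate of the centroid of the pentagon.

Apply Gauss's area formula. First the cross-terms c_i = x_i·y_{i+1} − x_{i+1}·y_i:
  10, -3, -51, 4, -10  ⇒  2A = -50, A = -25.
Then Σ (y_i + y_{i+1})·c_i = -98, so ȳ = -98 / (6·(-25)) = 49/75.

49/75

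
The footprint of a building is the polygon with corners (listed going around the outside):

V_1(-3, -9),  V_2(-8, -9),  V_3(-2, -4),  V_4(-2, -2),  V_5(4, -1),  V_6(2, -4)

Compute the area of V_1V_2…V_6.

Apply the shoelace formula: 2A = Σ (x_i·y_{i+1} − x_{i+1}·y_i), indices taken mod 6.
Σ = (-45) + (14) + (-4) + (10) + (-14) + (-30) = -69
Area = |Σ|/2 = 34.5.

34.5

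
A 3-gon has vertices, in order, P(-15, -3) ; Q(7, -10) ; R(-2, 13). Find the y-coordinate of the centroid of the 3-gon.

Apply Gauss's area formula. First the cross-terms c_i = x_i·y_{i+1} − x_{i+1}·y_i:
  171, 71, 201  ⇒  2A = 443, A = 221.5.
Then Σ (y_i + y_{i+1})·c_i = 0, so ȳ = 0 / (6·221.5) = 0.

0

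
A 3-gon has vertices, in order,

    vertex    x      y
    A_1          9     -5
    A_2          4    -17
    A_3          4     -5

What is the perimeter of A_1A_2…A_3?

|A_1A_2| = √((-5)² + (-12)²) = √169 = 13
|A_2A_3| = √((0)² + (12)²) = √144 = 12
|A_3A_1| = √((5)² + (0)²) = √25 = 5
Perimeter = 13 + 12 + 5 = 30.

30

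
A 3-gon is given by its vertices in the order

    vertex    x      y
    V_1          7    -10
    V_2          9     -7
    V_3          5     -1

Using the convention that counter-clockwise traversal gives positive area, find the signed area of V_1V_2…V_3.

Apply the shoelace (surveyor's) formula: 2A = Σ (x_i·y_{i+1} − x_{i+1}·y_i), indices taken mod 3.
Σ = (41) + (26) + (-43) = 24
Signed area = Σ/2 = 12 (positive ⇒ counter-clockwise traversal).

12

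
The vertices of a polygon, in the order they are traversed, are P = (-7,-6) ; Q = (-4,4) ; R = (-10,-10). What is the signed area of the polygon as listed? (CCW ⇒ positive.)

Σ = (-52) + (80) + (-10) = 18
Signed area = Σ/2 = 9 (positive ⇒ counter-clockwise traversal).

9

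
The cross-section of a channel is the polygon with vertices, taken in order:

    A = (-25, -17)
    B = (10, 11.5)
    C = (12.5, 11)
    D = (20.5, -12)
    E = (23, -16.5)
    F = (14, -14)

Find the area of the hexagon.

634

Apply the shoelace (surveyor's) formula: 2A = Σ (x_i·y_{i+1} − x_{i+1}·y_i), indices taken mod 6.
Σ = (-117.5) + (-33.75) + (-375.5) + (-62.25) + (-91) + (-588) = -1268
Area = |Σ|/2 = 634.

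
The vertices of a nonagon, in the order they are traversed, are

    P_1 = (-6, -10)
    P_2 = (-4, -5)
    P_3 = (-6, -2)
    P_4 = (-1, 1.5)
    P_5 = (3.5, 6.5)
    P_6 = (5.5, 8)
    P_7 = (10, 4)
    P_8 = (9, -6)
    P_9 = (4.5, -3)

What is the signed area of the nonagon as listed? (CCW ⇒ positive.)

Cross-terms: -10, -22, -11, -11.75, -7.75, -58, -96, 0, -63  ⇒  Σ = -279.5
Signed area = Σ/2 = -139.75 (negative ⇒ clockwise traversal).

-139.75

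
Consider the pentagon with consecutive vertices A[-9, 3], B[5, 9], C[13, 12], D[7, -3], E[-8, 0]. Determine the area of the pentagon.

Apply the surveyor's formula: 2A = Σ (x_i·y_{i+1} − x_{i+1}·y_i), indices taken mod 5.
A→B: (-9)(9) − (5)(3) = -96
B→C: (5)(12) − (13)(9) = -57
C→D: (13)(-3) − (7)(12) = -123
D→E: (7)(0) − (-8)(-3) = -24
E→A: (-8)(3) − (-9)(0) = -24
Σ = -324
Area = |Σ|/2 = 162.

162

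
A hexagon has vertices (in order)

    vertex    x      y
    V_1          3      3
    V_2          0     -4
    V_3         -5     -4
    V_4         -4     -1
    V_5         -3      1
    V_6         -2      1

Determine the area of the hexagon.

Cross-terms: -12, -20, -11, -7, -1, -9  ⇒  Σ = -60
Area = |Σ|/2 = 30.

30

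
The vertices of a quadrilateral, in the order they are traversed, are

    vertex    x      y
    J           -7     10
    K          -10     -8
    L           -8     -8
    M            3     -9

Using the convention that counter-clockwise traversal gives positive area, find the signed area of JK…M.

117.5

Apply the surveyor's formula: 2A = Σ (x_i·y_{i+1} − x_{i+1}·y_i), indices taken mod 4.
J→K: (-7)(-8) − (-10)(10) = 156
K→L: (-10)(-8) − (-8)(-8) = 16
L→M: (-8)(-9) − (3)(-8) = 96
M→J: (3)(10) − (-7)(-9) = -33
Σ = 235
Signed area = Σ/2 = 117.5 (positive ⇒ counter-clockwise traversal).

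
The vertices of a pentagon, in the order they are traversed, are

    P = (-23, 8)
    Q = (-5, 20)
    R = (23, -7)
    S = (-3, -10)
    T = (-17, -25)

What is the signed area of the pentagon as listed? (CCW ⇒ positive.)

-951

Σ = (-420) + (-425) + (-251) + (-95) + (-711) = -1902
Signed area = Σ/2 = -951 (negative ⇒ clockwise traversal).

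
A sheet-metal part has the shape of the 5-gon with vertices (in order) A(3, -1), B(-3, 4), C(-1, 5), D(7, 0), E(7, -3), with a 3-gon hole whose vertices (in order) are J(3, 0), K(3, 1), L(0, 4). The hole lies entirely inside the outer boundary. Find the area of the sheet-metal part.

26.5

Outer boundary:
Apply Gauss's area formula: 2A = Σ (x_i·y_{i+1} − x_{i+1}·y_i), indices taken mod 5.
Σ = (9) + (-11) + (-35) + (-21) + (2) = -56
Area = |Σ|/2 = 28.
Hole:
Apply the shoelace formula: 2A = Σ (x_i·y_{i+1} − x_{i+1}·y_i), indices taken mod 3.
Σ = (3) + (12) + (-12) = 3
Area = |Σ|/2 = 1.5.
Net area = 28 − 1.5 = 26.5.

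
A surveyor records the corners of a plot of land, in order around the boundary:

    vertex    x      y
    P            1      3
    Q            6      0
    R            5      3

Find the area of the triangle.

6

Apply the shoelace (surveyor's) formula: 2A = Σ (x_i·y_{i+1} − x_{i+1}·y_i), indices taken mod 3.
P→Q: (1)(0) − (6)(3) = -18
Q→R: (6)(3) − (5)(0) = 18
R→P: (5)(3) − (1)(3) = 12
Σ = 12
Area = |Σ|/2 = 6.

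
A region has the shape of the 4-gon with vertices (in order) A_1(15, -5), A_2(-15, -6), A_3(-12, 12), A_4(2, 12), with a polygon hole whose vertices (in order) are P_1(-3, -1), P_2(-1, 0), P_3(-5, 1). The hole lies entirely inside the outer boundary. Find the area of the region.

Outer boundary:
Apply the surveyor's formula: 2A = Σ (x_i·y_{i+1} − x_{i+1}·y_i), indices taken mod 4.
Cross-terms: -165, -252, -168, -190  ⇒  Σ = -775
Area = |Σ|/2 = 387.5.
Hole:
Cross-terms: -1, -1, 8  ⇒  Σ = 6
Area = |Σ|/2 = 3.
Net area = 387.5 − 3 = 384.5.

384.5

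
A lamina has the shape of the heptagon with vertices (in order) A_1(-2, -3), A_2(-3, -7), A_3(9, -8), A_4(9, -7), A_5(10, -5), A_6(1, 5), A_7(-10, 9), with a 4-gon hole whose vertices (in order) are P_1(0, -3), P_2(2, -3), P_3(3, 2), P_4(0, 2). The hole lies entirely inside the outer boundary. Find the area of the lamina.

131.5

Outer boundary:
Apply Gauss's area formula: 2A = Σ (x_i·y_{i+1} − x_{i+1}·y_i), indices taken mod 7.
A_1→A_2: (-2)(-7) − (-3)(-3) = 5
A_2→A_3: (-3)(-8) − (9)(-7) = 87
A_3→A_4: (9)(-7) − (9)(-8) = 9
A_4→A_5: (9)(-5) − (10)(-7) = 25
A_5→A_6: (10)(5) − (1)(-5) = 55
A_6→A_7: (1)(9) − (-10)(5) = 59
A_7→A_1: (-10)(-3) − (-2)(9) = 48
Σ = 288
Area = |Σ|/2 = 144.
Hole:
Cross-terms: 6, 13, 6, 0  ⇒  Σ = 25
Area = |Σ|/2 = 12.5.
Net area = 144 − 12.5 = 131.5.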